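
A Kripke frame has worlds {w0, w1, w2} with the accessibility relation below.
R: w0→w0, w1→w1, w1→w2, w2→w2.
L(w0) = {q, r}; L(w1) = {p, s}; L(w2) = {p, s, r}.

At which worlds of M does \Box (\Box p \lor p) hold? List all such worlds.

w1, w2

Recall that \Box ψ holds at a world iff ψ holds at every accessible world, and \Diamond ψ holds iff ψ holds at some accessible world.
Let φ = \Box (\Box p \lor p). Evaluate φ at each world:
  w0 (successors {w0}): φ is false.
  w1 (successors {w1, w2}): φ is true.
  w2 (successors {w2}): φ is true.
For instance, at w0:
  At w0: \Box (\Box p \lor p) requires \Box p \lor p at every successor {w0}.
    \Box p \lor p fails at w0, so \Box (\Box p \lor p) is false at w0.
      At w0: \Box p is false, p is false, so \Box p \lor p is false.
Satisfying worlds: {w1, w2}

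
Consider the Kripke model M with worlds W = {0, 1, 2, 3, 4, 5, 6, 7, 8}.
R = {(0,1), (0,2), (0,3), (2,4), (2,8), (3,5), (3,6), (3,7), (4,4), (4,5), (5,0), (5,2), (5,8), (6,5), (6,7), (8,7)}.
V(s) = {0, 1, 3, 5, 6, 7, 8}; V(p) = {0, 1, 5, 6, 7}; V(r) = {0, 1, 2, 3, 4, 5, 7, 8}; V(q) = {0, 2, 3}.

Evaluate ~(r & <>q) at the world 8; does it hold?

Yes

At 8: r & <>q is false, so ~(r & <>q) is true.
  At 8: r is true, <>q is false, so r & <>q is false.
    At 8: <>q requires q at some successor in {7}.
      At 7: q is false.
    So <>q is false at 8.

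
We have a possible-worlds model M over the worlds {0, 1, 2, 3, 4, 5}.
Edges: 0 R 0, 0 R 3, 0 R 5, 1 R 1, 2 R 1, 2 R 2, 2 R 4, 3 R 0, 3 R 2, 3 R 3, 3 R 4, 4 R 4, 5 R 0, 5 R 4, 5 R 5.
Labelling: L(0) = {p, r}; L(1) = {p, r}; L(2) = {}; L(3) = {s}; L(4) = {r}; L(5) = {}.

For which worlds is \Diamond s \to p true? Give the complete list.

0, 1, 2, 4, 5

Let φ = \Diamond s \to p. Evaluate φ at each world:
  0 (successors {0, 3, 5}): φ is true.
  1 (successors {1}): φ is true.
  2 (successors {1, 2, 4}): φ is true.
  3 (successors {0, 2, 3, 4}): φ is false.
  4 (successors {4}): φ is true.
  5 (successors {0, 4, 5}): φ is true.
For instance, at 2:
  At 2: \Diamond s is false, p is false, so \Diamond s \to p is true.
    At 2: \Diamond s requires s at some successor in {1, 2, 4}.
      At 1: s is false.
      At 2: s is false.
      At 4: s is false.
    So \Diamond s is false at 2.
Satisfying worlds: {0, 1, 2, 4, 5}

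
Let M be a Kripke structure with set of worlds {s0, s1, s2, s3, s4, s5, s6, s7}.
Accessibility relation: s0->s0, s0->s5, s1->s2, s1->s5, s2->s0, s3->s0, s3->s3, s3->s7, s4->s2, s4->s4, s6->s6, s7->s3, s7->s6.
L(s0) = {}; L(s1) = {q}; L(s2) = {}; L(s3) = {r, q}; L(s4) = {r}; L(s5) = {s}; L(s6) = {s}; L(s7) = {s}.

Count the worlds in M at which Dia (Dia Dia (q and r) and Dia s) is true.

2

Let φ = Dia (Dia Dia (q and r) and Dia s). Evaluate φ at each world:
  s0 (successors {s0, s5}): φ is false.
  s1 (successors {s2, s5}): φ is false.
  s2 (successors {s0}): φ is false.
  s3 (successors {s0, s3, s7}): φ is true.
  s4 (successors {s2, s4}): φ is false.
  s5 (successors ∅): φ is false.
  s6 (successors {s6}): φ is false.
  s7 (successors {s3, s6}): φ is true.
For instance, at s0:
  At s0: Dia (Dia Dia (q and r) and Dia s) requires Dia Dia (q and r) and Dia s at some successor in {s0, s5}.
    At s0: Dia Dia (q and r) and Dia s is false.
    At s5: Dia Dia (q and r) and Dia s is false.
  So Dia (Dia Dia (q and r) and Dia s) is false at s0.
Satisfying worlds: {s3, s7}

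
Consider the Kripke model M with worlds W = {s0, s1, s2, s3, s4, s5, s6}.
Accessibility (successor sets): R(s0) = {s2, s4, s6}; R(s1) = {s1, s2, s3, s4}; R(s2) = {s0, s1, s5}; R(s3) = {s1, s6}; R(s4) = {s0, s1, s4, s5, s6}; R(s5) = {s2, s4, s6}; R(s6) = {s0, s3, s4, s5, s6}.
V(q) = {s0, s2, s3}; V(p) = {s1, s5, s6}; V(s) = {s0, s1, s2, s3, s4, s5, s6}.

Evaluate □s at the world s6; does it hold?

Recall that □ψ holds at a world iff ψ holds at every accessible world, and ◇ψ holds iff ψ holds at some accessible world.
At s6: □s requires s at every successor {s0, s3, s4, s5, s6}.
  At s0: s is true.
  At s3: s is true.
  At s4: s is true.
  At s5: s is true.
  At s6: s is true.
So □s is true at s6.

Yes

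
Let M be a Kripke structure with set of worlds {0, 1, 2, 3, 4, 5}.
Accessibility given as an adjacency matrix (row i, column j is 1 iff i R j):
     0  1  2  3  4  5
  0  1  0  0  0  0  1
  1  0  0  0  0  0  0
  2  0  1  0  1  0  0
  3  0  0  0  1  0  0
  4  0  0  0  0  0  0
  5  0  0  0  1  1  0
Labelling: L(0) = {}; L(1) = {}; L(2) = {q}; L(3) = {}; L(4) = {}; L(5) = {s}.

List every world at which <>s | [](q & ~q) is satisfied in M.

Let φ = <>s | [](q & ~q). Evaluate φ at each world:
  0 (successors {0, 5}): φ is true.
  1 (successors ∅): φ is true.
  2 (successors {1, 3}): φ is false.
  3 (successors {3}): φ is false.
  4 (successors ∅): φ is true.
  5 (successors {3, 4}): φ is false.
For instance, at 2:
  At 2: <>s is false, [](q & ~q) is false, so <>s | [](q & ~q) is false.
    At 2: <>s requires s at some successor in {1, 3}.
      At 1: s is false.
      At 3: s is false.
    So <>s is false at 2.
    At 2: [](q & ~q) requires q & ~q at every successor {1, 3}.
      q & ~q fails at 1, so [](q & ~q) is false at 2.
Satisfying worlds: {0, 1, 4}

0, 1, 4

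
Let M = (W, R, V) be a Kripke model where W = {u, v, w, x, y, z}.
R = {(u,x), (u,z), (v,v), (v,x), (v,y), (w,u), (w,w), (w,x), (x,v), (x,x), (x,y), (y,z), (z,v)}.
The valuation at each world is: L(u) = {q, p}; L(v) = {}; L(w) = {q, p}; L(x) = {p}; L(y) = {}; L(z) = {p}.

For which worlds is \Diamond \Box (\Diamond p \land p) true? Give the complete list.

w

Recall that \Box ψ holds at a world iff ψ holds at every accessible world, and \Diamond ψ holds iff ψ holds at some accessible world.
Let φ = \Diamond \Box (\Diamond p \land p). Evaluate φ at each world:
  u (successors {x, z}): φ is false.
  v (successors {v, x, y}): φ is false.
  w (successors {u, w, x}): φ is true.
  x (successors {v, x, y}): φ is false.
  y (successors {z}): φ is false.
  z (successors {v}): φ is false.
For instance, at y:
  At y: \Diamond \Box (\Diamond p \land p) requires \Box (\Diamond p \land p) at some successor in {z}.
    At z: \Box (\Diamond p \land p) is false.
  So \Diamond \Box (\Diamond p \land p) is false at y.
Satisfying worlds: {w}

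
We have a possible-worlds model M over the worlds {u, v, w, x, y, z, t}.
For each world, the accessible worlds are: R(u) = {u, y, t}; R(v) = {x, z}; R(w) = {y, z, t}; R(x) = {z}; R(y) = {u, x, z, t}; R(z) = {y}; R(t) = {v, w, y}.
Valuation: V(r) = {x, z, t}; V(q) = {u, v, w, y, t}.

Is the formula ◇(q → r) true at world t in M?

At t: ◇(q → r) requires q → r at some successor in {v, w, y}.
  At v: q → r is false.
  At w: q → r is false.
  At y: q → r is false.
So ◇(q → r) is false at t.

No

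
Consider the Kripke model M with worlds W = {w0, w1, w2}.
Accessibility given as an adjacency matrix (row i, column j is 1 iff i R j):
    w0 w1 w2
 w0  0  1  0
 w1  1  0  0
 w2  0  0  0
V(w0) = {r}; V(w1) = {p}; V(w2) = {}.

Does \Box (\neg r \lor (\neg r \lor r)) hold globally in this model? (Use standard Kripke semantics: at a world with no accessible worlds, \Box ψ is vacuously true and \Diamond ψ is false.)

Let φ = \Box (\neg r \lor (\neg r \lor r)). Evaluate φ at each world:
  w0 (successors {w1}): φ is true.
  w1 (successors {w0}): φ is true.
  w2 (successors ∅): φ is true.
For instance, at w1:
  At w1: \Box (\neg r \lor (\neg r \lor r)) requires \neg r \lor (\neg r \lor r) at every successor {w0}.
    At w0: \neg r \lor (\neg r \lor r) is true.
  So \Box (\neg r \lor (\neg r \lor r)) is true at w1.

Yes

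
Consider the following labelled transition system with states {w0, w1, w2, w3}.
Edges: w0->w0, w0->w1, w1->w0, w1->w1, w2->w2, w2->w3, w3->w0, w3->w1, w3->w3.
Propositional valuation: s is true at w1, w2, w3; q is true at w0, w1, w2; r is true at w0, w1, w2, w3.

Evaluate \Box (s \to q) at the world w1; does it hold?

Recall that \Box ψ holds at a world iff ψ holds at every accessible world, and \Diamond ψ holds iff ψ holds at some accessible world.
At w1: \Box (s \to q) requires s \to q at every successor {w0, w1}.
  At w0: s \to q is true.
  At w1: s \to q is true.
So \Box (s \to q) is true at w1.

Yes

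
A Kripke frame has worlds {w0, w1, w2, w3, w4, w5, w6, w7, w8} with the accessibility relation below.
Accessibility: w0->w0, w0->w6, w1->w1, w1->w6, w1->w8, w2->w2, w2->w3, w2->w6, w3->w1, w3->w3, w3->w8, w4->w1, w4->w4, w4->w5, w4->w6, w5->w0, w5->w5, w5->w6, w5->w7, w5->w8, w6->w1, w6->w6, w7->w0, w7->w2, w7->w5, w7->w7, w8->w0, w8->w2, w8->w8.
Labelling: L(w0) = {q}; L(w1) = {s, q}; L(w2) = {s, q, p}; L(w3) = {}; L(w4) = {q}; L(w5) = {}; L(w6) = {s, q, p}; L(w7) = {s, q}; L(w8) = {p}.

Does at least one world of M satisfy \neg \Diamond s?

Let φ = \neg \Diamond s. Evaluate φ at each world:
  w0 (successors {w0, w6}): φ is false.
  w1 (successors {w1, w6, w8}): φ is false.
  w2 (successors {w2, w3, w6}): φ is false.
  w3 (successors {w1, w3, w8}): φ is false.
  w4 (successors {w1, w4, w5, w6}): φ is false.
  w5 (successors {w0, w5, w6, w7, w8}): φ is false.
  w6 (successors {w1, w6}): φ is false.
  w7 (successors {w0, w2, w5, w7}): φ is false.
  w8 (successors {w0, w2, w8}): φ is false.
For instance, at w5:
  At w5: \Diamond s is true, so \neg \Diamond s is false.
    At w5: \Diamond s requires s at some successor in {w0, w5, w6, w7, w8}.
      s holds at w6, so \Diamond s is true at w5.

No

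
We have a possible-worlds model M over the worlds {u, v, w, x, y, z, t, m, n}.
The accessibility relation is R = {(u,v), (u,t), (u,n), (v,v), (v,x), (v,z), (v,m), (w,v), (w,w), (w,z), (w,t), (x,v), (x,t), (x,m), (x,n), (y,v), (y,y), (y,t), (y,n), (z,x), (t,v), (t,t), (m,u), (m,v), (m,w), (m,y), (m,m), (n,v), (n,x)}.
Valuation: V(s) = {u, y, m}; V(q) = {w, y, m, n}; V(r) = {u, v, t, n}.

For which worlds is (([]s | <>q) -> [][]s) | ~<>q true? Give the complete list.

Let φ = (([]s | <>q) -> [][]s) | ~<>q. Evaluate φ at each world:
  u (successors {v, t, n}): φ is false.
  v (successors {v, x, z, m}): φ is false.
  w (successors {v, w, z, t}): φ is false.
  x (successors {v, t, m, n}): φ is false.
  y (successors {v, y, t, n}): φ is false.
  z (successors {x}): φ is true.
  t (successors {v, t}): φ is true.
  m (successors {u, v, w, y, m}): φ is false.
  n (successors {v, x}): φ is true.
For instance, at x:
  At x: ([]s | <>q) -> [][]s is false, ~<>q is false, so (([]s | <>q) -> [][]s) | ~<>q is false.
    At x: []s | <>q is true, [][]s is false, so ([]s | <>q) -> [][]s is false.
      At x: []s is false, <>q is true, so []s | <>q is true.
      At x: [][]s requires []s at every successor {v, t, m, n}.
        []s fails at v, so [][]s is false at x.
    At x: <>q is true, so ~<>q is false.
      At x: <>q requires q at some successor in {v, t, m, n}.
        q holds at m, so <>q is true at x.
Satisfying worlds: {z, t, n}

z, t, n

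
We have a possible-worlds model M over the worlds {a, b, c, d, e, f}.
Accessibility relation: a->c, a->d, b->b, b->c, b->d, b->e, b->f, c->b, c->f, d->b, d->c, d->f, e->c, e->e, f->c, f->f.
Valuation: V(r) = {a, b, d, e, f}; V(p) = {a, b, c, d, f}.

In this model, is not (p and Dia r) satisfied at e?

Yes

At e: p and Dia r is false, so not (p and Dia r) is true.
  At e: p is false, Dia r is true, so p and Dia r is false.
    At e: Dia r requires r at some successor in {c, e}.
      r holds at e, so Dia r is true at e.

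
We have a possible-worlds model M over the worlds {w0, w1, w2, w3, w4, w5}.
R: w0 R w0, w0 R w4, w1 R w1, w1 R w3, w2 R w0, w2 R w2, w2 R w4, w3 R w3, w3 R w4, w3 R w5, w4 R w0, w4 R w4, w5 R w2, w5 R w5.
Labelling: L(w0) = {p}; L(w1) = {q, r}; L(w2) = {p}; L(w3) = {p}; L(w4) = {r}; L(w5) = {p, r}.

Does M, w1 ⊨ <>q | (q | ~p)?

At w1: <>q is true, q | ~p is true, so <>q | (q | ~p) is true.
  At w1: <>q requires q at some successor in {w1, w3}.
    q holds at w1, so <>q is true at w1.

Yes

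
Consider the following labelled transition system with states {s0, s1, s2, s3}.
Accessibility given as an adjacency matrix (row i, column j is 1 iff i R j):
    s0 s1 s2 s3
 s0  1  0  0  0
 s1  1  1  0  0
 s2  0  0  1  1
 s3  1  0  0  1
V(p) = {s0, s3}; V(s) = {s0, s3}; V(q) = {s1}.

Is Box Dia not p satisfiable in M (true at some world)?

No

Let φ = Box Dia not p. Evaluate φ at each world:
  s0 (successors {s0}): φ is false.
  s1 (successors {s0, s1}): φ is false.
  s2 (successors {s2, s3}): φ is false.
  s3 (successors {s0, s3}): φ is false.
For instance, at s2:
  At s2: Box Dia not p requires Dia not p at every successor {s2, s3}.
    Dia not p fails at s3, so Box Dia not p is false at s2.
      At s3: Dia not p requires not p at some successor in {s0, s3}.
        At s0: not p is false.
        At s3: not p is false.
      So Dia not p is false at s3.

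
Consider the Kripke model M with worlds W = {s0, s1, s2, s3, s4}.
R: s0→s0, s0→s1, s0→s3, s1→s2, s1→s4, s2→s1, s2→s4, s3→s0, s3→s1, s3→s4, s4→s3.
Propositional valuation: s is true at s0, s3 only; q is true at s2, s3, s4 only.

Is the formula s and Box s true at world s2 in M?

No

Recall that Box ψ holds at a world iff ψ holds at every accessible world, and Dia ψ holds iff ψ holds at some accessible world.
At s2: s is false, Box s is false, so s and Box s is false.
  At s2: Box s requires s at every successor {s1, s4}.
    s fails at s1, so Box s is false at s2.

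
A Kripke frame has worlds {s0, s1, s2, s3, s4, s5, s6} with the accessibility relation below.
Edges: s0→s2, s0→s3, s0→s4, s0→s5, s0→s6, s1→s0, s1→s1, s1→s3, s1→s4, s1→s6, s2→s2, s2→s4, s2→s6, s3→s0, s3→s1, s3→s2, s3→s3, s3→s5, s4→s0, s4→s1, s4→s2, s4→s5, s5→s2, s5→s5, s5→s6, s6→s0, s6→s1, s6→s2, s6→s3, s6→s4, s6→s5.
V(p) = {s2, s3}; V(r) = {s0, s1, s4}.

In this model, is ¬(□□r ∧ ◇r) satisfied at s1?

Yes

At s1: □□r ∧ ◇r is false, so ¬(□□r ∧ ◇r) is true.
  At s1: □□r is false, ◇r is true, so □□r ∧ ◇r is false.
    At s1: □□r requires □r at every successor {s0, s1, s3, s4, s6}.
      □r fails at s0, so □□r is false at s1.
    At s1: ◇r requires r at some successor in {s0, s1, s3, s4, s6}.
      r holds at s0, so ◇r is true at s1.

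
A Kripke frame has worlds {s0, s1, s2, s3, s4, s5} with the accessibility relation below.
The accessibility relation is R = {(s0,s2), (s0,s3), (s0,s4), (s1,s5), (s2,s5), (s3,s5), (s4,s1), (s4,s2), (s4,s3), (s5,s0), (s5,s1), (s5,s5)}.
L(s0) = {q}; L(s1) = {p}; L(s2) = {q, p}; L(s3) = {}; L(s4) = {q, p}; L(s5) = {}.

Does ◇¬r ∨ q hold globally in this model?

Let φ = ◇¬r ∨ q. Evaluate φ at each world:
  s0 (successors {s2, s3, s4}): φ is true.
  s1 (successors {s5}): φ is true.
  s2 (successors {s5}): φ is true.
  s3 (successors {s5}): φ is true.
  s4 (successors {s1, s2, s3}): φ is true.
  s5 (successors {s0, s1, s5}): φ is true.
For instance, at s4:
  At s4: ◇¬r is true, q is true, so ◇¬r ∨ q is true.
    At s4: ◇¬r requires ¬r at some successor in {s1, s2, s3}.
      ¬r holds at s1, so ◇¬r is true at s4.

Yes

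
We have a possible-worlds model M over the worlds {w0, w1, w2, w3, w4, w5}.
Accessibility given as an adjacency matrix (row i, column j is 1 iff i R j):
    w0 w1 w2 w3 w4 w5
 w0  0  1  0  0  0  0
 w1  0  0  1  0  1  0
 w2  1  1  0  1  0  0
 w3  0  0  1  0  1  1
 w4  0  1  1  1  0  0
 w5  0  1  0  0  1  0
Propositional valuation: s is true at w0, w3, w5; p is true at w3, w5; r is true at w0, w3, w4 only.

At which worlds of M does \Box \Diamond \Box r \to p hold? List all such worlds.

w0, w1, w2, w3, w4, w5

Recall that \Box ψ holds at a world iff ψ holds at every accessible world, and \Diamond ψ holds iff ψ holds at some accessible world.
Let φ = \Box \Diamond \Box r \to p. Evaluate φ at each world:
  w0 (successors {w1}): φ is true.
  w1 (successors {w2, w4}): φ is true.
  w2 (successors {w0, w1, w3}): φ is true.
  w3 (successors {w2, w4, w5}): φ is true.
  w4 (successors {w1, w2, w3}): φ is true.
  w5 (successors {w1, w4}): φ is true.
For instance, at w3:
  At w3: \Box \Diamond \Box r is false, p is true, so \Box \Diamond \Box r \to p is true.
    At w3: \Box \Diamond \Box r requires \Diamond \Box r at every successor {w2, w4, w5}.
      \Diamond \Box r fails at w2, so \Box \Diamond \Box r is false at w3.
Satisfying worlds: {w0, w1, w2, w3, w4, w5}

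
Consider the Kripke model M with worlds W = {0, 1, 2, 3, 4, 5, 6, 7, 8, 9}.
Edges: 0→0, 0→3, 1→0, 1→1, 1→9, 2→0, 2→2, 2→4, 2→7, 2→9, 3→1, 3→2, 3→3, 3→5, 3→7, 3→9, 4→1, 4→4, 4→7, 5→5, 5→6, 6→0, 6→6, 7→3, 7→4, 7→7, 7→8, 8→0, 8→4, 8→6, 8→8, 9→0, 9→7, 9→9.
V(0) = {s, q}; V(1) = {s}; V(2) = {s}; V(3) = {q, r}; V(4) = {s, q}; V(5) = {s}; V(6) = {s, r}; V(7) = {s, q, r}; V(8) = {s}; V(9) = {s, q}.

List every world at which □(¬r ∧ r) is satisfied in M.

none

Let φ = □(¬r ∧ r). Evaluate φ at each world:
  0 (successors {0, 3}): φ is false.
  1 (successors {0, 1, 9}): φ is false.
  2 (successors {0, 2, 4, 7, 9}): φ is false.
  3 (successors {1, 2, 3, 5, 7, 9}): φ is false.
  4 (successors {1, 4, 7}): φ is false.
  5 (successors {5, 6}): φ is false.
  6 (successors {0, 6}): φ is false.
  7 (successors {3, 4, 7, 8}): φ is false.
  8 (successors {0, 4, 6, 8}): φ is false.
  9 (successors {0, 7, 9}): φ is false.
For instance, at 0:
  At 0: □(¬r ∧ r) requires ¬r ∧ r at every successor {0, 3}.
    ¬r ∧ r fails at 0, so □(¬r ∧ r) is false at 0.
Satisfying worlds: none.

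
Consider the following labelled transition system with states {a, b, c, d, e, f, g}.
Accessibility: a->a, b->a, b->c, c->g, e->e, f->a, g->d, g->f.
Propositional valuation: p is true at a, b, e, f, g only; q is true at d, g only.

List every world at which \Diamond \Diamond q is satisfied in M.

Recall that \Diamond ψ holds at a world iff ψ holds at some accessible world.
Let φ = \Diamond \Diamond q. Evaluate φ at each world:
  a (successors {a}): φ is false.
  b (successors {a, c}): φ is true.
  c (successors {g}): φ is true.
  d (successors ∅): φ is false.
  e (successors {e}): φ is false.
  f (successors {a}): φ is false.
  g (successors {d, f}): φ is false.
For instance, at c:
  At c: \Diamond \Diamond q requires \Diamond q at some successor in {g}.
    \Diamond q holds at g, so \Diamond \Diamond q is true at c.
      At g: \Diamond q requires q at some successor in {d, f}.
        q holds at d, so \Diamond q is true at g.
Satisfying worlds: {b, c}

b, c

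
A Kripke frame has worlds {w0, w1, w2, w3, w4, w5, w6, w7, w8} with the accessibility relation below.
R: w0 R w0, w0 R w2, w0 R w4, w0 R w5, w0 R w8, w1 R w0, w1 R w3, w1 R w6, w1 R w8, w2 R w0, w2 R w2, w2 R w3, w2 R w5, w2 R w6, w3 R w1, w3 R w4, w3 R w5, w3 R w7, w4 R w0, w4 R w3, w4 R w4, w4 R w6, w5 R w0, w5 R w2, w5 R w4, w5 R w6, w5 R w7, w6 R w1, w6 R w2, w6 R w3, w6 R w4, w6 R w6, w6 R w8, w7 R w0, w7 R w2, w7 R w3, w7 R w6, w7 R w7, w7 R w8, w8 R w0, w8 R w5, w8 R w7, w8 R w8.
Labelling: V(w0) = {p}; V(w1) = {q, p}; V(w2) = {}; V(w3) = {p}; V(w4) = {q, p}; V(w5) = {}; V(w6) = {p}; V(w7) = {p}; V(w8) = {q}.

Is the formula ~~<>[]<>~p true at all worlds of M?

No

Let φ = ~~<>[]<>~p. Evaluate φ at each world:
  w0 (successors {w0, w2, w4, w5, w8}): φ is true.
  w1 (successors {w0, w3, w6, w8}): φ is true.
  w2 (successors {w0, w2, w3, w5, w6}): φ is true.
  w3 (successors {w1, w4, w5, w7}): φ is true.
  w4 (successors {w0, w3, w4, w6}): φ is false.
  w5 (successors {w0, w2, w4, w6, w7}): φ is true.
  w6 (successors {w1, w2, w3, w4, w6, w8}): φ is true.
  w7 (successors {w0, w2, w3, w6, w7, w8}): φ is true.
  w8 (successors {w0, w5, w7, w8}): φ is true.
Detail at w4 (counterexample):
  At w4: ~<>[]<>~p is true, so ~~<>[]<>~p is false.
    At w4: <>[]<>~p is false, so ~<>[]<>~p is true.
      At w4: <>[]<>~p requires []<>~p at some successor in {w0, w3, w4, w6}.
        At w0: []<>~p is false.
        At w3: []<>~p is false.
        At w4: []<>~p is false.
        At w6: []<>~p is false.
      So <>[]<>~p is false at w4.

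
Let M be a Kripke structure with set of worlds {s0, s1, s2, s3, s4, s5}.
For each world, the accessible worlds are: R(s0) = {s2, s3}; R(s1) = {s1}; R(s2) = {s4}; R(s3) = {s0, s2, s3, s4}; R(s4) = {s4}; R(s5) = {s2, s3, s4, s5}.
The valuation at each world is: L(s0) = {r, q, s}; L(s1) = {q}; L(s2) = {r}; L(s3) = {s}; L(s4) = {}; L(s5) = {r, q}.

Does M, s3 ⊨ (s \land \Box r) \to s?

At s3: s \land \Box r is false, s is true, so (s \land \Box r) \to s is true.
  At s3: s is true, \Box r is false, so s \land \Box r is false.
    At s3: \Box r requires r at every successor {s0, s2, s3, s4}.
      r fails at s3, so \Box r is false at s3.

Yes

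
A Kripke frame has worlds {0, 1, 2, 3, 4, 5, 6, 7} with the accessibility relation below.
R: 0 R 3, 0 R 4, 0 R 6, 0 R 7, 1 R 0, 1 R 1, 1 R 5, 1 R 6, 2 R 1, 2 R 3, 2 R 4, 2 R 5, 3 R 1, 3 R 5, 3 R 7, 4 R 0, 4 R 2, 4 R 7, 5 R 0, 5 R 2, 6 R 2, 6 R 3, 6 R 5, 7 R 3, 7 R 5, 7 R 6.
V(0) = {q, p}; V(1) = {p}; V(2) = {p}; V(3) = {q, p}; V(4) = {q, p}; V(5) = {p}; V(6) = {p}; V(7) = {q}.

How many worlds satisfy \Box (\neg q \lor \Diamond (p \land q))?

Let φ = \Box (\neg q \lor \Diamond (p \land q)). Evaluate φ at each world:
  0 (successors {3, 4, 6, 7}): φ is false.
  1 (successors {0, 1, 5, 6}): φ is true.
  2 (successors {1, 3, 4, 5}): φ is false.
  3 (successors {1, 5, 7}): φ is true.
  4 (successors {0, 2, 7}): φ is true.
  5 (successors {0, 2}): φ is true.
  6 (successors {2, 3, 5}): φ is false.
  7 (successors {3, 5, 6}): φ is false.
For instance, at 1:
  At 1: \Box (\neg q \lor \Diamond (p \land q)) requires \neg q \lor \Diamond (p \land q) at every successor {0, 1, 5, 6}.
    At 0: \neg q \lor \Diamond (p \land q) is true.
    At 1: \neg q \lor \Diamond (p \land q) is true.
    At 5: \neg q \lor \Diamond (p \land q) is true.
    At 6: \neg q \lor \Diamond (p \land q) is true.
  So \Box (\neg q \lor \Diamond (p \land q)) is true at 1.
Satisfying worlds: {1, 3, 4, 5}

4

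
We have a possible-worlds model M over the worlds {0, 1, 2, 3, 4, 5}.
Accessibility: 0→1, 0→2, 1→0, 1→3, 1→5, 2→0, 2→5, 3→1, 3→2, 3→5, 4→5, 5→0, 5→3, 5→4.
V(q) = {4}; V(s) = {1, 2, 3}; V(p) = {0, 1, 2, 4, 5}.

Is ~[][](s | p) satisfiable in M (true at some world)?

Recall that []ψ holds at a world iff ψ holds at every accessible world, and <>ψ holds iff ψ holds at some accessible world.
Let φ = ~[][](s | p). Evaluate φ at each world:
  0 (successors {1, 2}): φ is false.
  1 (successors {0, 3, 5}): φ is false.
  2 (successors {0, 5}): φ is false.
  3 (successors {1, 2, 5}): φ is false.
  4 (successors {5}): φ is false.
  5 (successors {0, 3, 4}): φ is false.
For instance, at 0:
  At 0: [][](s | p) is true, so ~[][](s | p) is false.
    At 0: [][](s | p) requires [](s | p) at every successor {1, 2}.
      At 1: [](s | p) is true.
      At 2: [](s | p) is true.
    So [][](s | p) is true at 0.

No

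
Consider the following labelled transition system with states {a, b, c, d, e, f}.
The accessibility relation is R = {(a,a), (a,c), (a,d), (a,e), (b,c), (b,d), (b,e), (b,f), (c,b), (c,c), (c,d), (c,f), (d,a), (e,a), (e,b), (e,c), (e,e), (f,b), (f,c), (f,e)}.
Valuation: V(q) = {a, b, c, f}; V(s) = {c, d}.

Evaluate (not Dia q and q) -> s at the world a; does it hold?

At a: not Dia q and q is false, s is false, so (not Dia q and q) -> s is true.
  At a: not Dia q is false, q is true, so not Dia q and q is false.
    At a: Dia q is true, so not Dia q is false.
      At a: Dia q requires q at some successor in {a, c, d, e}.
        q holds at a, so Dia q is true at a.

Yes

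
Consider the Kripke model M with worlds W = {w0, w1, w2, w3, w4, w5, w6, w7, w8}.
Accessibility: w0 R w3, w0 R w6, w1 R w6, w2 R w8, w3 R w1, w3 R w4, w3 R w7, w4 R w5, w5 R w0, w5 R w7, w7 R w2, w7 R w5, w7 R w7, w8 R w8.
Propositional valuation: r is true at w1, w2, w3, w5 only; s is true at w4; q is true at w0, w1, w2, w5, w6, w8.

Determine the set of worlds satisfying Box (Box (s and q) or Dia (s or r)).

Let φ = Box (Box (s and q) or Dia (s or r)). Evaluate φ at each world:
  w0 (successors {w3, w6}): φ is true.
  w1 (successors {w6}): φ is true.
  w2 (successors {w8}): φ is false.
  w3 (successors {w1, w4, w7}): φ is false.
  w4 (successors {w5}): φ is false.
  w5 (successors {w0, w7}): φ is true.
  w6 (successors ∅): φ is true.
  w7 (successors {w2, w5, w7}): φ is false.
  w8 (successors {w8}): φ is false.
For instance, at w7:
  At w7: Box (Box (s and q) or Dia (s or r)) requires Box (s and q) or Dia (s or r) at every successor {w2, w5, w7}.
    Box (s and q) or Dia (s or r) fails at w2, so Box (Box (s and q) or Dia (s or r)) is false at w7.
      At w2: Box (s and q) is false, Dia (s or r) is false, so Box (s and q) or Dia (s or r) is false.
Satisfying worlds: {w0, w1, w5, w6}

w0, w1, w5, w6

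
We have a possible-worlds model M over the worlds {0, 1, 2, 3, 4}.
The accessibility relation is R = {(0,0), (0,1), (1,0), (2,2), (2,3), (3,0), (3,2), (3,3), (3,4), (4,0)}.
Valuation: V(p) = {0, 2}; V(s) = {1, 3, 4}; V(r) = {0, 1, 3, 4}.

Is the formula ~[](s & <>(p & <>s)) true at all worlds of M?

Let φ = ~[](s & <>(p & <>s)). Evaluate φ at each world:
  0 (successors {0, 1}): φ is true.
  1 (successors {0}): φ is true.
  2 (successors {2, 3}): φ is true.
  3 (successors {0, 2, 3, 4}): φ is true.
  4 (successors {0}): φ is true.
For instance, at 4:
  At 4: [](s & <>(p & <>s)) is false, so ~[](s & <>(p & <>s)) is true.
    At 4: [](s & <>(p & <>s)) requires s & <>(p & <>s) at every successor {0}.
      s & <>(p & <>s) fails at 0, so [](s & <>(p & <>s)) is false at 4.

Yes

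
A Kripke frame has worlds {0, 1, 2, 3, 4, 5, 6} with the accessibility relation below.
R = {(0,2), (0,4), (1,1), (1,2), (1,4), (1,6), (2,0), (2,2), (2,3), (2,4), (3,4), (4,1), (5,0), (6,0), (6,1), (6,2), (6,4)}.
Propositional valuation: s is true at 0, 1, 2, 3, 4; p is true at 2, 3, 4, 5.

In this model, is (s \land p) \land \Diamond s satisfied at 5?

At 5: s \land p is false, \Diamond s is true, so (s \land p) \land \Diamond s is false.
  At 5: \Diamond s requires s at some successor in {0}.
    s holds at 0, so \Diamond s is true at 5.

No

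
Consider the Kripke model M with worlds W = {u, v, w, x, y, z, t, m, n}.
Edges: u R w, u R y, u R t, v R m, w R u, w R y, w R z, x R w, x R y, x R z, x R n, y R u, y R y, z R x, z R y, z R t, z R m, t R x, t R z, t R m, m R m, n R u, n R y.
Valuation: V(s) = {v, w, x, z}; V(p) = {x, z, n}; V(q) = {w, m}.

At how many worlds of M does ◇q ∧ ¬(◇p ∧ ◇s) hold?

Let φ = ◇q ∧ ¬(◇p ∧ ◇s). Evaluate φ at each world:
  u (successors {w, y, t}): φ is true.
  v (successors {m}): φ is true.
  w (successors {u, y, z}): φ is false.
  x (successors {w, y, z, n}): φ is false.
  y (successors {u, y}): φ is false.
  z (successors {x, y, t, m}): φ is false.
  t (successors {x, z, m}): φ is false.
  m (successors {m}): φ is true.
  n (successors {u, y}): φ is false.
For instance, at u:
  At u: ◇q is true, ¬(◇p ∧ ◇s) is true, so ◇q ∧ ¬(◇p ∧ ◇s) is true.
    At u: ◇q requires q at some successor in {w, y, t}.
      q holds at w, so ◇q is true at u.
    At u: ◇p ∧ ◇s is false, so ¬(◇p ∧ ◇s) is true.
      At u: ◇p is false, ◇s is true, so ◇p ∧ ◇s is false.
Satisfying worlds: {u, v, m}

3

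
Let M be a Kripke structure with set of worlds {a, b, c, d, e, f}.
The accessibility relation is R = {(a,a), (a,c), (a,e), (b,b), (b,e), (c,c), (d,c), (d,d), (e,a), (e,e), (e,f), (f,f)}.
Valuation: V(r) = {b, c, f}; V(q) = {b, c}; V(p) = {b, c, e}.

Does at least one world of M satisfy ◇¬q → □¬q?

Let φ = ◇¬q → □¬q. Evaluate φ at each world:
  a (successors {a, c, e}): φ is false.
  b (successors {b, e}): φ is false.
  c (successors {c}): φ is true.
  d (successors {c, d}): φ is false.
  e (successors {a, e, f}): φ is true.
  f (successors {f}): φ is true.
Detail at c (witness):
  At c: ◇¬q is false, □¬q is false, so ◇¬q → □¬q is true.
    At c: ◇¬q requires ¬q at some successor in {c}.
      At c: ¬q is false.
    So ◇¬q is false at c.
    At c: □¬q requires ¬q at every successor {c}.
      ¬q fails at c, so □¬q is false at c.

Yes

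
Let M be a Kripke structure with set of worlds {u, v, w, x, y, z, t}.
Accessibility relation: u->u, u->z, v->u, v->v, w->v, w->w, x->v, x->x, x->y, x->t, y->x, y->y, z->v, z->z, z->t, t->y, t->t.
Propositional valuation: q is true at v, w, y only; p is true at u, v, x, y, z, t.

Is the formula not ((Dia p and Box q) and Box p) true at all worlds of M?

Recall that Box ψ holds at a world iff ψ holds at every accessible world, and Dia ψ holds iff ψ holds at some accessible world.
Let φ = not ((Dia p and Box q) and Box p). Evaluate φ at each world:
  u (successors {u, z}): φ is true.
  v (successors {u, v}): φ is true.
  w (successors {v, w}): φ is true.
  x (successors {v, x, y, t}): φ is true.
  y (successors {x, y}): φ is true.
  z (successors {v, z, t}): φ is true.
  t (successors {y, t}): φ is true.
For instance, at x:
  At x: (Dia p and Box q) and Box p is false, so not ((Dia p and Box q) and Box p) is true.
    At x: Dia p and Box q is false, Box p is true, so (Dia p and Box q) and Box p is false.
      At x: Dia p is true, Box q is false, so Dia p and Box q is false.
      At x: Box p requires p at every successor {v, x, y, t}.
        At v: p is true.
        At x: p is true.
        At y: p is true.
        At t: p is true.
      So Box p is true at x.

Yes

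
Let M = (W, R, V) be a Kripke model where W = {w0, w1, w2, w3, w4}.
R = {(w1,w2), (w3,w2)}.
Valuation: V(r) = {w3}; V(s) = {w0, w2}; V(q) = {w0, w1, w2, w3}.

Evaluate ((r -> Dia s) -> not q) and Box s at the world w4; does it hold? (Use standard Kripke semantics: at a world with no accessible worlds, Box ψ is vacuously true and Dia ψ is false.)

Recall that Box ψ holds at a world iff ψ holds at every accessible world, and Dia ψ holds iff ψ holds at some accessible world.
At w4: (r -> Dia s) -> not q is true, Box s is true, so ((r -> Dia s) -> not q) and Box s is true.
  At w4: r -> Dia s is true, not q is true, so (r -> Dia s) -> not q is true.
    At w4: r is false, Dia s is false, so r -> Dia s is true.
      At w4: no accessible worlds, so Dia s is false.
  At w4: no accessible worlds, so Box s holds vacuously.

Yes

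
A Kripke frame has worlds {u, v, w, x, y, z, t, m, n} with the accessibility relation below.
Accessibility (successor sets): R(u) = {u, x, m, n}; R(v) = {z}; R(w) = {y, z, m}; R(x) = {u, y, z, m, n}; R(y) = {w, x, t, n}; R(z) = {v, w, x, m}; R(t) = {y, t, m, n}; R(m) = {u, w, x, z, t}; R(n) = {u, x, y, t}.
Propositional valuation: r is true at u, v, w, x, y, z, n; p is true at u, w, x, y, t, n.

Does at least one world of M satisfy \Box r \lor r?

Let φ = \Box r \lor r. Evaluate φ at each world:
  u (successors {u, x, m, n}): φ is true.
  v (successors {z}): φ is true.
  w (successors {y, z, m}): φ is true.
  x (successors {u, y, z, m, n}): φ is true.
  y (successors {w, x, t, n}): φ is true.
  z (successors {v, w, x, m}): φ is true.
  t (successors {y, t, m, n}): φ is false.
  m (successors {u, w, x, z, t}): φ is false.
  n (successors {u, x, y, t}): φ is true.
Detail at u (witness):
  At u: \Box r is false, r is true, so \Box r \lor r is true.
    At u: \Box r requires r at every successor {u, x, m, n}.
      r fails at m, so \Box r is false at u.

Yes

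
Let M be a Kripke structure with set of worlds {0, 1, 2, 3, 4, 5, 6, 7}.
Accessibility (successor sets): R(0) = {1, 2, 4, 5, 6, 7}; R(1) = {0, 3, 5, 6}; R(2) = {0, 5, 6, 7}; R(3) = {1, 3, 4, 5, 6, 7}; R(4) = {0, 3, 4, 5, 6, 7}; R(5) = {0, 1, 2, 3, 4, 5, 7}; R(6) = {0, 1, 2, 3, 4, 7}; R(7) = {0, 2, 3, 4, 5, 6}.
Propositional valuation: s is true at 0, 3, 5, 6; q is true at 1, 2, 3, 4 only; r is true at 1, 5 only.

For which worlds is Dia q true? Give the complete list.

Let φ = Dia q. Evaluate φ at each world:
  0 (successors {1, 2, 4, 5, 6, 7}): φ is true.
  1 (successors {0, 3, 5, 6}): φ is true.
  2 (successors {0, 5, 6, 7}): φ is false.
  3 (successors {1, 3, 4, 5, 6, 7}): φ is true.
  4 (successors {0, 3, 4, 5, 6, 7}): φ is true.
  5 (successors {0, 1, 2, 3, 4, 5, 7}): φ is true.
  6 (successors {0, 1, 2, 3, 4, 7}): φ is true.
  7 (successors {0, 2, 3, 4, 5, 6}): φ is true.
For instance, at 7:
  At 7: Dia q requires q at some successor in {0, 2, 3, 4, 5, 6}.
    q holds at 2, so Dia q is true at 7.
Satisfying worlds: {0, 1, 3, 4, 5, 6, 7}

0, 1, 3, 4, 5, 6, 7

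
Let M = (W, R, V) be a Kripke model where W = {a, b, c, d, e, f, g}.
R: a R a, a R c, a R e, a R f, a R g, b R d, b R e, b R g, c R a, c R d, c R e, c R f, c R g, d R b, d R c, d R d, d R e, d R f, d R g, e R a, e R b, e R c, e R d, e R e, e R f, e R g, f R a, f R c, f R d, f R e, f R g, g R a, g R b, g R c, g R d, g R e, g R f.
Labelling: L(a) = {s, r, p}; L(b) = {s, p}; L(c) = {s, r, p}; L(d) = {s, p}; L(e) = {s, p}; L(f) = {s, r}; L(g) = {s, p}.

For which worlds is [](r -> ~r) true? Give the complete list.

b

Let φ = [](r -> ~r). Evaluate φ at each world:
  a (successors {a, c, e, f, g}): φ is false.
  b (successors {d, e, g}): φ is true.
  c (successors {a, d, e, f, g}): φ is false.
  d (successors {b, c, d, e, f, g}): φ is false.
  e (successors {a, b, c, d, e, f, g}): φ is false.
  f (successors {a, c, d, e, g}): φ is false.
  g (successors {a, b, c, d, e, f}): φ is false.
For instance, at b:
  At b: [](r -> ~r) requires r -> ~r at every successor {d, e, g}.
    At d: r -> ~r is true.
    At e: r -> ~r is true.
    At g: r -> ~r is true.
  So [](r -> ~r) is true at b.
Satisfying worlds: {b}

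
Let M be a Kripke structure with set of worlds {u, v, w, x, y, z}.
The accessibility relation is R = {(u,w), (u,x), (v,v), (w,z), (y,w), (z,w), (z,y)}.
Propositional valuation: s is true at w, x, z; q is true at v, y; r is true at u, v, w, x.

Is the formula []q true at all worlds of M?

Let φ = []q. Evaluate φ at each world:
  u (successors {w, x}): φ is false.
  v (successors {v}): φ is true.
  w (successors {z}): φ is false.
  x (successors ∅): φ is true.
  y (successors {w}): φ is false.
  z (successors {w, y}): φ is false.
Detail at u (counterexample):
  At u: []q requires q at every successor {w, x}.
    q fails at w, so []q is false at u.

No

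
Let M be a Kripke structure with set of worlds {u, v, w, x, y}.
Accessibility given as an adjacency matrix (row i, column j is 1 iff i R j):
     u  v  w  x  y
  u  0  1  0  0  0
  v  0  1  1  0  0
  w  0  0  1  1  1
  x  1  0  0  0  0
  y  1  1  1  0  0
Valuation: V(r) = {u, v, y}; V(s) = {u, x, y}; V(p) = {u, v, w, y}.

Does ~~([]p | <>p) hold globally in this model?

Let φ = ~~([]p | <>p). Evaluate φ at each world:
  u (successors {v}): φ is true.
  v (successors {v, w}): φ is true.
  w (successors {w, x, y}): φ is true.
  x (successors {u}): φ is true.
  y (successors {u, v, w}): φ is true.
For instance, at v:
  At v: ~([]p | <>p) is false, so ~~([]p | <>p) is true.
    At v: []p | <>p is true, so ~([]p | <>p) is false.
      At v: []p is true, <>p is true, so []p | <>p is true.

Yes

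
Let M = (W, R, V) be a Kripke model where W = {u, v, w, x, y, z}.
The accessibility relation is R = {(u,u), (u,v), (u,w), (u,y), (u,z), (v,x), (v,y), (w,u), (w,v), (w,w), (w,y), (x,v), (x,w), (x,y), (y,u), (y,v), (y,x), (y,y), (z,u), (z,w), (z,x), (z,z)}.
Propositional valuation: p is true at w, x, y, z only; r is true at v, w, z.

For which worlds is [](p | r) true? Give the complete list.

Let φ = [](p | r). Evaluate φ at each world:
  u (successors {u, v, w, y, z}): φ is false.
  v (successors {x, y}): φ is true.
  w (successors {u, v, w, y}): φ is false.
  x (successors {v, w, y}): φ is true.
  y (successors {u, v, x, y}): φ is false.
  z (successors {u, w, x, z}): φ is false.
For instance, at x:
  At x: [](p | r) requires p | r at every successor {v, w, y}.
    At v: p | r is true.
    At w: p | r is true.
    At y: p | r is true.
  So [](p | r) is true at x.
Satisfying worlds: {v, x}

v, x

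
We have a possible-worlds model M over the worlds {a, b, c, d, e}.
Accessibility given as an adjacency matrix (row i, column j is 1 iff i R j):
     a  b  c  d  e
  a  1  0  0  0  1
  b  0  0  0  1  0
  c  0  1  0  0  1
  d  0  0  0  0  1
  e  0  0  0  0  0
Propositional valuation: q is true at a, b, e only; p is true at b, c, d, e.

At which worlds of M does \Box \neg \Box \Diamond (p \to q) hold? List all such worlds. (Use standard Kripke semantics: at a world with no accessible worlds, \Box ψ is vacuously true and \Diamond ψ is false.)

Let φ = \Box \neg \Box \Diamond (p \to q). Evaluate φ at each world:
  a (successors {a, e}): φ is false.
  b (successors {d}): φ is true.
  c (successors {b, e}): φ is false.
  d (successors {e}): φ is false.
  e (successors ∅): φ is true.
For instance, at b:
  At b: \Box \neg \Box \Diamond (p \to q) requires \neg \Box \Diamond (p \to q) at every successor {d}.
      At d: \Box \Diamond (p \to q) is false, so \neg \Box \Diamond (p \to q) is true.
  So \Box \neg \Box \Diamond (p \to q) is true at b.
Satisfying worlds: {b, e}

b, e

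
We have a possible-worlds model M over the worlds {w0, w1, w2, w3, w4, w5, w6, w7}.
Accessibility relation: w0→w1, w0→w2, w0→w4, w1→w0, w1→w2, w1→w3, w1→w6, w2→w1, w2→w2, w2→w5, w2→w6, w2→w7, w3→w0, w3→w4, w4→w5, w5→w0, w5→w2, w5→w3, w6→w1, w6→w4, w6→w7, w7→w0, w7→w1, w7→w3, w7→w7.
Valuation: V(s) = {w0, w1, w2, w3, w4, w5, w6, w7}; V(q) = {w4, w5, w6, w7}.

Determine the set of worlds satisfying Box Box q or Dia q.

Let φ = Box Box q or Dia q. Evaluate φ at each world:
  w0 (successors {w1, w2, w4}): φ is true.
  w1 (successors {w0, w2, w3, w6}): φ is true.
  w2 (successors {w1, w2, w5, w6, w7}): φ is true.
  w3 (successors {w0, w4}): φ is true.
  w4 (successors {w5}): φ is true.
  w5 (successors {w0, w2, w3}): φ is false.
  w6 (successors {w1, w4, w7}): φ is true.
  w7 (successors {w0, w1, w3, w7}): φ is true.
For instance, at w2:
  At w2: Box Box q is false, Dia q is true, so Box Box q or Dia q is true.
    At w2: Box Box q requires Box q at every successor {w1, w2, w5, w6, w7}.
      Box q fails at w1, so Box Box q is false at w2.
    At w2: Dia q requires q at some successor in {w1, w2, w5, w6, w7}.
      q holds at w5, so Dia q is true at w2.
Satisfying worlds: {w0, w1, w2, w3, w4, w6, w7}

w0, w1, w2, w3, w4, w6, w7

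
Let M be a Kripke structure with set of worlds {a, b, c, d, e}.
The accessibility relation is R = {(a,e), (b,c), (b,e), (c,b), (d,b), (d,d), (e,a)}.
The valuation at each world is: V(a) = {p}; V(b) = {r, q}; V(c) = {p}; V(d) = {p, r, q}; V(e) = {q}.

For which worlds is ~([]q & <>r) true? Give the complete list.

a, b, e

Recall that []ψ holds at a world iff ψ holds at every accessible world, and <>ψ holds iff ψ holds at some accessible world.
Let φ = ~([]q & <>r). Evaluate φ at each world:
  a (successors {e}): φ is true.
  b (successors {c, e}): φ is true.
  c (successors {b}): φ is false.
  d (successors {b, d}): φ is false.
  e (successors {a}): φ is true.
For instance, at e:
  At e: []q & <>r is false, so ~([]q & <>r) is true.
    At e: []q is false, <>r is false, so []q & <>r is false.
      At e: []q requires q at every successor {a}.
        q fails at a, so []q is false at e.
      At e: <>r requires r at some successor in {a}.
        At a: r is false.
      So <>r is false at e.
Satisfying worlds: {a, b, e}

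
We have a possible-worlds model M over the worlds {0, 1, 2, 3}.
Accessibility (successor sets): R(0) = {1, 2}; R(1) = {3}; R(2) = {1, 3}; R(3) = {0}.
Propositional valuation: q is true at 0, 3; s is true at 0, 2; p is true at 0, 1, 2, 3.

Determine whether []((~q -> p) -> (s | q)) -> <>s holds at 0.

At 0: []((~q -> p) -> (s | q)) is false, <>s is true, so []((~q -> p) -> (s | q)) -> <>s is true.
  At 0: []((~q -> p) -> (s | q)) requires (~q -> p) -> (s | q) at every successor {1, 2}.
    (~q -> p) -> (s | q) fails at 1, so []((~q -> p) -> (s | q)) is false at 0.
  At 0: <>s requires s at some successor in {1, 2}.
    s holds at 2, so <>s is true at 0.

Yes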